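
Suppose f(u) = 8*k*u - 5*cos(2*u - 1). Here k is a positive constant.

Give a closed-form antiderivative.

Integrate term by term and add the pieces.
Check: d/du[4*k*u**2 - 5*sin(2*u - 1)/2] = 8*k*u - 5*cos(2*u - 1) = f(u).

An antiderivative is F(u) = 4*k*u**2 - 5*sin(2*u - 1)/2.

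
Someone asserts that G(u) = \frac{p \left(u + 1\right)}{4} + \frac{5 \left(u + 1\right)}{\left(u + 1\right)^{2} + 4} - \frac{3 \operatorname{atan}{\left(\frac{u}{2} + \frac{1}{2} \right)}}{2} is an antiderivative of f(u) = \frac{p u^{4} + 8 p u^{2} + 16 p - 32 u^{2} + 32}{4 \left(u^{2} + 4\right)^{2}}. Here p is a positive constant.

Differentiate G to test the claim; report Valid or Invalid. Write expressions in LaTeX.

d/du[G] = \frac{p u^{4} + 4 p u^{3} + 14 p u^{2} + 20 p u + 25 p - 32 u^{2} - 64 u}{4 u^{4} + 16 u^{3} + 56 u^{2} + 80 u + 100}
d/du[G] - f(u) = \frac{16 u^{5} + 40 u^{4} - 40 u^{2} - 416 u - 200}{u^{8} + 4 u^{7} + 22 u^{6} + 52 u^{5} + 153 u^{4} + 224 u^{3} + 424 u^{2} + 320 u + 400} != 0.

Invalid: d/du[G] - f = \frac{16 u^{5} + 40 u^{4} - 40 u^{2} - 416 u - 200}{u^{8} + 4 u^{7} + 22 u^{6} + 52 u^{5} + 153 u^{4} + 224 u^{3} + 424 u^{2} + 320 u + 400}, which is not 0.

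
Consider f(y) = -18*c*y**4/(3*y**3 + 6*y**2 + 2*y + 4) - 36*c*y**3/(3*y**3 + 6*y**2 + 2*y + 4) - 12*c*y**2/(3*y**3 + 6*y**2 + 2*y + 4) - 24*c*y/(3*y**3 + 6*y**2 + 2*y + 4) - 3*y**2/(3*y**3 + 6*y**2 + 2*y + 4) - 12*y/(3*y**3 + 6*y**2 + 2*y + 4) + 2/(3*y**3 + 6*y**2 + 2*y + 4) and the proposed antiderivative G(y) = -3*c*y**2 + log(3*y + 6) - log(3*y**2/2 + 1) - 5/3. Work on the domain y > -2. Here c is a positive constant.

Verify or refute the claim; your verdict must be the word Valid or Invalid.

d/dy[G] = (-18*c*y**4 - 36*c*y**3 - 12*c*y**2 - 24*c*y - 3*y**2 - 12*y + 2)/(3*y**3 + 6*y**2 + 2*y + 4)
This equals f(y) exactly, so the claim holds.

Valid. The derivative of G reproduces f.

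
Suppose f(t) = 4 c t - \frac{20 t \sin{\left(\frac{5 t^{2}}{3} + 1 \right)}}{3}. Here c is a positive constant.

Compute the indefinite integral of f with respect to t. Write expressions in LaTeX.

Integrate term by term and add the pieces.
Check: d/dt[2 \left(c t^{2} + \cos{\left(\frac{5 t^{2}}{3} + 1 \right)}\right)] = 4 c t - \frac{20 t \sin{\left(\frac{5 t^{2}}{3} + 1 \right)}}{3} = f(t).

F(t) = 2 \left(c t^{2} + \cos{\left(\frac{5 t^{2}}{3} + 1 \right)}\right) + C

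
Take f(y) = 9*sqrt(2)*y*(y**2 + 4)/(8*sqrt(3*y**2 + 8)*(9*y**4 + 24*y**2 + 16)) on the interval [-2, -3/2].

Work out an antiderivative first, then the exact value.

Recognize the product-rule pattern: f = u'v + uv' with u = -1/(4*(3*y**2 + 4)), v = sqrt(3*y**2/2 + 4), so integration by parts undoes it.
F(y) = -sqrt(2)*sqrt(3*y**2 + 8)/(8*(3*y**2 + 4)) is an antiderivative of f.
Check: d/dy[-sqrt(2)*sqrt(3*y**2 + 8)/(8*(3*y**2 + 4))] = (9*sqrt(2)*y**3 + 36*sqrt(2)*y)/(72*y**4*sqrt(3*y**2 + 8) + 192*y**2*sqrt(3*y**2 + 8) + 128*sqrt(3*y**2 + 8)), which equals f(y).
F(-3/2) = -sqrt(118)/172; F(-2) = -sqrt(10)/64.
Integral = F(-3/2) - F(-2) = -sqrt(118)/172 + sqrt(10)/64.

Antiderivative: F(y) = -sqrt(2)*sqrt(3*y**2 + 8)/(8*(3*y**2 + 4)); value = -sqrt(118)/172 + sqrt(10)/64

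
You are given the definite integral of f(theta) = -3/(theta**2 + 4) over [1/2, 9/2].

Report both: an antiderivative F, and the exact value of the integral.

A candidate is checked by its d/dtheta: the result must match f(theta).
F(theta) = -3*atan(theta/2)/2 is an antiderivative of f.
Check: d/dtheta[-3*atan(theta/2)/2] = -3/(theta**2 + 4) = f(theta).
F(9/2) = -3*atan(9/4)/2; F(1/2) = -3*atan(1/4)/2.
Integral = F(9/2) - F(1/2) = -3*atan(9/4)/2 + 3*atan(1/4)/2.

Antiderivative: F(theta) = -3*atan(theta/2)/2; value = -3*atan(9/4)/2 + 3*atan(1/4)/2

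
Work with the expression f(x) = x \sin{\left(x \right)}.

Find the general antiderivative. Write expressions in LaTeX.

A first test for any F(x): its x-derivative must equal f(x) identically.
Check: d/dx[- x \cos{\left(x \right)} + \sin{\left(x \right)}] = x \sin{\left(x \right)} = f(x).

F(x) = - x \cos{\left(x \right)} + \sin{\left(x \right)} + C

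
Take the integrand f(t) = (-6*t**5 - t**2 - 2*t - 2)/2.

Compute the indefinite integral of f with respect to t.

Any candidate F(t) must reproduce f(t) exactly when differentiated.
Check: d/dt[-t**6/2 - t**3/6 - t**2/2 - t] = -3*t**5 - t**2/2 - t - 1, which equals f(t).

F(t) = -t**6/2 - t**3/6 - t**2/2 - t + C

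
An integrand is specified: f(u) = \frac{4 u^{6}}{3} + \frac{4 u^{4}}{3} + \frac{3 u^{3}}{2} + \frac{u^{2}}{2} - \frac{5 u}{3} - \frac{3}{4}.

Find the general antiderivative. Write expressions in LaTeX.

The integrand splits into summands that can be handled one at a time.
Check: d/du[\frac{u \left(160 u^{6} + 224 u^{4} + 315 u^{3} + 140 u^{2} - 700 u - 630\right)}{840}] = \frac{4 u^{6}}{3} + \frac{4 u^{4}}{3} + \frac{3 u^{3}}{2} + \frac{u^{2}}{2} - \frac{5 u}{3} - \frac{3}{4} = f(u).

F(u) = \frac{u \left(160 u^{6} + 224 u^{4} + 315 u^{3} + 140 u^{2} - 700 u - 630\right)}{840} + C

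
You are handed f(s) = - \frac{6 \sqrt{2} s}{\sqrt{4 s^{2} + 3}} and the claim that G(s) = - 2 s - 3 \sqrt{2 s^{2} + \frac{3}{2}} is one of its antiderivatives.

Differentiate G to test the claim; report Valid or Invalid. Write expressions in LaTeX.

Invalid: d/ds[G] - f = -2, which is not 0.

d/ds[G] = \frac{- 6 \sqrt{2} s - 2 \sqrt{4 s^{2} + 3}}{\sqrt{4 s^{2} + 3}}
d/ds[G] - f(s) = -2 != 0.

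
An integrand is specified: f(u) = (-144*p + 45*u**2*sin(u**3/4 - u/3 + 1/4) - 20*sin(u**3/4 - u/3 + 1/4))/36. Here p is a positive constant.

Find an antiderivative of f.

An antiderivative is F(u) = -4*p*u - 5*cos(u**3/4 - u/3 + 1/4)/3.

Since d/du undoes antidifferentiation here, F'(u) = f(u) is required of F(u).
Check: d/du[-4*p*u - 5*cos(u**3/4 - u/3 + 1/4)/3] = -4*p + 5*u**2*sin(u**3/4 - u/3 + 1/4)/4 - 5*sin(u**3/4 - u/3 + 1/4)/9, which equals f(u).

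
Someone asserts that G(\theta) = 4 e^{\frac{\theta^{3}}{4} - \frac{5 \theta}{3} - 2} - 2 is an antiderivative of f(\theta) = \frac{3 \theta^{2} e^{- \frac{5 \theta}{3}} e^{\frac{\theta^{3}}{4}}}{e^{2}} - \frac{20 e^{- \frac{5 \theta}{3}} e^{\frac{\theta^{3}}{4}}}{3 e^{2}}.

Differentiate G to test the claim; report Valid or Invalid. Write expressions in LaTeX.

d/d\theta[G] = \frac{\left(9 \theta^{2} - 20\right) e^{- \frac{5 \theta}{3}} e^{\frac{\theta^{3}}{4}}}{3 e^{2}}
This equals f(\theta) exactly, so the claim holds.

Valid - differentiating G returns exactly f.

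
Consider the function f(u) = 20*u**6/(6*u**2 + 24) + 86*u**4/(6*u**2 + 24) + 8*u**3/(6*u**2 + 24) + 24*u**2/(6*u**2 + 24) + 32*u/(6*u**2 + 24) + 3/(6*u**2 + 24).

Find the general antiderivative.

F(u) = (8*u**5 + 4*u**3 + 8*u**2 + 3*atan(u/2) + 48)/12 + C

The integrand splits into summands that can be handled one at a time.
Check: d/du[(8*u**5 + 4*u**3 + 8*u**2 + 3*atan(u/2) + 48)/12] = (20*u**6 + 86*u**4 + 8*u**3 + 24*u**2 + 32*u + 3)/(6*u**2 + 24), which equals f(u).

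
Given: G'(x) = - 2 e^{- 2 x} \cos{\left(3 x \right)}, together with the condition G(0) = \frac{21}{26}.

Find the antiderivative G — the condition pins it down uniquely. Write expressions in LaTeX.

G(x) = \frac{\left(13 e^{2 x} - 12 \sin{\left(3 x \right)} + 8 \cos{\left(3 x \right)}\right) e^{- 2 x}}{26}

A candidate passes only if d/dx[G] lands on the given G'(x) exactly.
A general antiderivative is - \frac{6 e^{- 2 x} \sin{\left(3 x \right)}}{13} + \frac{4 e^{- 2 x} \cos{\left(3 x \right)}}{13} + C.
The condition gives C = \frac{21}{26} - (\frac{4}{13}) = \frac{1}{2}.
So G(x) = \frac{\left(13 e^{2 x} - 12 \sin{\left(3 x \right)} + 8 \cos{\left(3 x \right)}\right) e^{- 2 x}}{26}.
Check: d/dx[\frac{\left(13 e^{2 x} - 12 \sin{\left(3 x \right)} + 8 \cos{\left(3 x \right)}\right) e^{- 2 x}}{26}] = - 2 e^{- 2 x} \cos{\left(3 x \right)} = G'(x).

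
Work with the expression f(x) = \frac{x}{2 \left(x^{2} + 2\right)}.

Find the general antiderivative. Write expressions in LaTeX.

F(x) = \frac{\log{\left(x^{2} + 2 \right)}}{4} + C

f matches the chain-rule pattern g'(h)*h' with inner function h(x) = x^{2} + 2; substituting u = h(x) collapses the integral.
Check: d/dx[\frac{\log{\left(x^{2} + 2 \right)}}{4}] = \frac{x}{2 x^{2} + 4}, which equals f(x).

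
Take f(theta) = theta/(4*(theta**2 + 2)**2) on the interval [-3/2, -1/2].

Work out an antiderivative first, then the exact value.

Antiderivative: F(theta) = -1/(8*theta**2 + 16); value = -4/153

The substitution u = 8*theta**2 + 16 works: f is exactly (dF/du)*(du/dtheta) for that inner function.
F(theta) = -1/(8*theta**2 + 16) is an antiderivative of f.
Check: d/dtheta[-1/(8*theta**2 + 16)] = theta/(4*theta**4 + 16*theta**2 + 16), which equals f(theta).
F(-1/2) = -1/18; F(-3/2) = -1/34.
Integral = F(-1/2) - F(-3/2) = -4/153.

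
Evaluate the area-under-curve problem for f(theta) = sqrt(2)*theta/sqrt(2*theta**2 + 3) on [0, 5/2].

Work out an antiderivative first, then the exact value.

Antiderivative: F(theta) = sqrt(theta**2 + 3/2); value = -sqrt(6)/2 + sqrt(31)/2

The substitution u = theta**2 + 3/2 works: f is exactly (dF/du)*(du/dtheta) for that inner function.
F(theta) = sqrt(theta**2 + 3/2) is an antiderivative of f.
Check: d/dtheta[sqrt(theta**2 + 3/2)] = sqrt(2)*theta/sqrt(2*theta**2 + 3) = f(theta).
F(5/2) = sqrt(31)/2; F(0) = sqrt(6)/2.
Integral = F(5/2) - F(0) = -sqrt(6)/2 + sqrt(31)/2.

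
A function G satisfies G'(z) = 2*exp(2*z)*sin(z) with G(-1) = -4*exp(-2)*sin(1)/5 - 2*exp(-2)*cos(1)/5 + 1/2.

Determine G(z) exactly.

G(z) = 4*exp(2*z)*sin(z)/5 - 2*exp(2*z)*cos(z)/5 + 1/2

A first test for any G(z): its z-derivative must equal the given G'(z).
A general antiderivative is 4*exp(2*z)*sin(z)/5 - 2*exp(2*z)*cos(z)/5 + C.
The condition gives C = -4*exp(-2)*sin(1)/5 - 2*exp(-2)*cos(1)/5 + 1/2 - (-4*exp(-2)*sin(1)/5 - 2*exp(-2)*cos(1)/5) = 1/2.
So G(z) = 4*exp(2*z)*sin(z)/5 - 2*exp(2*z)*cos(z)/5 + 1/2.
Check: d/dz[4*exp(2*z)*sin(z)/5 - 2*exp(2*z)*cos(z)/5 + 1/2] = 2*exp(2*z)*sin(z) = G'(z).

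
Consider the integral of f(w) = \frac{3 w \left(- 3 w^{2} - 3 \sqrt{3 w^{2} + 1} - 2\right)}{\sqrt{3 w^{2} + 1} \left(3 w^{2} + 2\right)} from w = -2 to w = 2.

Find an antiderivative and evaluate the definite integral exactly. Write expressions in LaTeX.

Antiderivative: F(w) = \frac{- 2 \sqrt{3 w^{2} + 1} - 3 \log{\left(2 w^{2} + \frac{4}{3} \right)}}{2}; value = 0

Recover f(w) by differentiating a candidate F(w); any mismatch rules it out.
F(w) = \frac{- 2 \sqrt{3 w^{2} + 1} - 3 \log{\left(2 w^{2} + \frac{4}{3} \right)}}{2} is an antiderivative of f.
Check: d/dw[\frac{- 2 \sqrt{3 w^{2} + 1} - 3 \log{\left(2 w^{2} + \frac{4}{3} \right)}}{2}] = \frac{- 9 w^{3} - 9 w \sqrt{3 w^{2} + 1} - 6 w}{3 w^{2} \sqrt{3 w^{2} + 1} + 2 \sqrt{3 w^{2} + 1}}, which equals f(w).
F(2) = - \sqrt{13} - \frac{3 \log{\left(\frac{28}{3} \right)}}{2}; F(-2) = - \sqrt{13} - \frac{3 \log{\left(\frac{28}{3} \right)}}{2}.
Integral = F(2) - F(-2) = 0.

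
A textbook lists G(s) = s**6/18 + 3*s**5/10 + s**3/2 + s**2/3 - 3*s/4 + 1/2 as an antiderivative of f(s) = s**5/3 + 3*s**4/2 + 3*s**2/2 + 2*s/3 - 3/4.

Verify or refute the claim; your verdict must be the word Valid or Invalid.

Valid - differentiating G returns exactly f.

d/ds[G] = s**5/3 + 3*s**4/2 + 3*s**2/2 + 2*s/3 - 3/4
This equals f(s) exactly, so the claim holds.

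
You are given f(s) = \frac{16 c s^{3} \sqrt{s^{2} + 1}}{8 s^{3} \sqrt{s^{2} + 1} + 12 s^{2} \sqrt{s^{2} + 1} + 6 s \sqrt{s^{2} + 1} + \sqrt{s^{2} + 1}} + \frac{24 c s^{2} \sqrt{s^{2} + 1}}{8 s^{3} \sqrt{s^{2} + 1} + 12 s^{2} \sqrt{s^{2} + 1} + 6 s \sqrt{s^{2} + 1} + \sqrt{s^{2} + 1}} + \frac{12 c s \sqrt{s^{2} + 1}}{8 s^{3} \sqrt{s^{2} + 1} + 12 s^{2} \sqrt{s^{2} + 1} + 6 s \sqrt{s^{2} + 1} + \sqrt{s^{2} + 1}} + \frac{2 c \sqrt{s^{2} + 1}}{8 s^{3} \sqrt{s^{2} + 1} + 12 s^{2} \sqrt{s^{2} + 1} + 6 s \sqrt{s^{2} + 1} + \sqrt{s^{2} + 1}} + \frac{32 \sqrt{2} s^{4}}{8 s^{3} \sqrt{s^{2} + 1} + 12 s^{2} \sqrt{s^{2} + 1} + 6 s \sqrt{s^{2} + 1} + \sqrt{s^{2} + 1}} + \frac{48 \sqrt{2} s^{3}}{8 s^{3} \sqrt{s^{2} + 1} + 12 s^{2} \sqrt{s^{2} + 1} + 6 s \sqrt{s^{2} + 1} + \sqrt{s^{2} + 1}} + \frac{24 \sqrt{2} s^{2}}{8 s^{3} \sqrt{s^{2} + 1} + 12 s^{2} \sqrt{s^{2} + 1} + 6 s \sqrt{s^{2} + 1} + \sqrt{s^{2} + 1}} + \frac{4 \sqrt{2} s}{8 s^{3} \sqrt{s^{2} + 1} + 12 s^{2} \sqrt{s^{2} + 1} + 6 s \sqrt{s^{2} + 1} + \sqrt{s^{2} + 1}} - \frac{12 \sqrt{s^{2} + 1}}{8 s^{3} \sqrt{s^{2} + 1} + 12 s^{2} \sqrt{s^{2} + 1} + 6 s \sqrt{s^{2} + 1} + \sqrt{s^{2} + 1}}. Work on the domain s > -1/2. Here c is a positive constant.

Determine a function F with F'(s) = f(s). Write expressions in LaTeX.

Integrate term by term and add the pieces.
Check: d/ds[\frac{2 c s \left(2 s + 1\right)^{2} + 4 \sqrt{2} \left(2 s + 1\right)^{2} \sqrt{s^{2} + 1} + 3}{\left(2 s + 1\right)^{2}}] = \frac{16 c s^{3} \sqrt{s^{2} + 1} + 24 c s^{2} \sqrt{s^{2} + 1} + 12 c s \sqrt{s^{2} + 1} + 2 c \sqrt{s^{2} + 1} + 32 \sqrt{2} s^{4} + 48 \sqrt{2} s^{3} + 24 \sqrt{2} s^{2} + 4 \sqrt{2} s - 12 \sqrt{s^{2} + 1}}{8 s^{3} \sqrt{s^{2} + 1} + 12 s^{2} \sqrt{s^{2} + 1} + 6 s \sqrt{s^{2} + 1} + \sqrt{s^{2} + 1}}, which equals f(s).

An antiderivative is F(s) = \frac{2 c s \left(2 s + 1\right)^{2} + 4 \sqrt{2} \left(2 s + 1\right)^{2} \sqrt{s^{2} + 1} + 3}{\left(2 s + 1\right)^{2}}.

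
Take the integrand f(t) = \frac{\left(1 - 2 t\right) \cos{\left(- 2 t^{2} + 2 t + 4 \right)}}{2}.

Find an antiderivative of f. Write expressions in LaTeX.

An antiderivative is F(t) = \frac{\sin{\left(- 2 t^{2} + 2 t + 4 \right)}}{4}.

The substitution u = - 2 t^{2} + 2 t + 4 works: f is exactly (dF/du)*(du/dt) for that inner function.
Check: d/dt[\frac{\sin{\left(- 2 t^{2} + 2 t + 4 \right)}}{4}] = - t \cos{\left(- 2 t^{2} + 2 t + 4 \right)} + \frac{\cos{\left(- 2 t^{2} + 2 t + 4 \right)}}{2}, which equals f(t).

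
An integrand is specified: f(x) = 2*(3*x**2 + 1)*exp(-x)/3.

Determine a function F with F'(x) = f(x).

Recognize the product-rule pattern: f = u'v + uv' with u = -2*x**2 - 4*x - 14/3, v = exp(-x), so integration by parts undoes it.
Check: d/dx[-2*x**2*exp(-x) - 4*x*exp(-x) - 14*exp(-x)/3] = (6*x**2 + 2)*exp(-x)/3, which equals f(x).

An antiderivative is F(x) = -2*x**2*exp(-x) - 4*x*exp(-x) - 14*exp(-x)/3.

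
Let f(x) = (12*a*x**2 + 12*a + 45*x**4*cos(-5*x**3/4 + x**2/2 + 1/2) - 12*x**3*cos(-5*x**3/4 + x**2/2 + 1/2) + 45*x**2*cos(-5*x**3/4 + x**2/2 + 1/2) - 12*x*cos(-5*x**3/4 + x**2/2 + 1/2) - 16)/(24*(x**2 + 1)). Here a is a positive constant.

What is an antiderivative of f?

An antiderivative is F(x) = a*x/2 - sin(-5*x**3/4 + x**2/2 + 1/2)/2 - 2*atan(x)/3.

Differentiate the proposed F(x) back; it has to land on f(x) exactly.
Check: d/dx[a*x/2 - sin(-5*x**3/4 + x**2/2 + 1/2)/2 - 2*atan(x)/3] = (12*a*x**2 + 12*a + 45*x**4*cos(-5*x**3/4 + x**2/2 + 1/2) - 12*x**3*cos(-5*x**3/4 + x**2/2 + 1/2) + 45*x**2*cos(-5*x**3/4 + x**2/2 + 1/2) - 12*x*cos(-5*x**3/4 + x**2/2 + 1/2) - 16)/(24*x**2 + 24), which equals f(x).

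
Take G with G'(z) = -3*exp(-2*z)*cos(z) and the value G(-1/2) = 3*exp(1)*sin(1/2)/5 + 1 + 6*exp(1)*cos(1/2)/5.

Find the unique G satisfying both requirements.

G(z) = 1 - 3*exp(-2*z)*sin(z)/5 + 6*exp(-2*z)*cos(z)/5

A candidate passes only if d/dz[G] lands on the given G'(z) exactly.
A general antiderivative is -3*exp(-2*z)*sin(z)/5 + 6*exp(-2*z)*cos(z)/5 + C.
The condition gives C = 3*exp(1)*sin(1/2)/5 + 1 + 6*exp(1)*cos(1/2)/5 - (3*exp(1)*sin(1/2)/5 + 6*exp(1)*cos(1/2)/5) = 1.
So G(z) = 1 - 3*exp(-2*z)*sin(z)/5 + 6*exp(-2*z)*cos(z)/5.
Check: d/dz[1 - 3*exp(-2*z)*sin(z)/5 + 6*exp(-2*z)*cos(z)/5] = -3*exp(-2*z)*cos(z) = G'(z).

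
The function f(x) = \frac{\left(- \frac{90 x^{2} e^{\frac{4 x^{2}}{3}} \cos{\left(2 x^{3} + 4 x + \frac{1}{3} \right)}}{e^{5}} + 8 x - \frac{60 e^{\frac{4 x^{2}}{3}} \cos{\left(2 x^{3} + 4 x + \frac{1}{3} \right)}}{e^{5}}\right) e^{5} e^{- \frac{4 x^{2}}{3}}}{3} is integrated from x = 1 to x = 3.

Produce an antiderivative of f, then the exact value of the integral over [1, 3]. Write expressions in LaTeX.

An antiderivative F(x) passes only if d/dx[F] lands on f(x) exactly.
F(x) = - 5 \sin{\left(2 x^{3} + 4 x + \frac{1}{3} \right)} - e^{5} e^{- \frac{4 x^{2}}{3}} is an antiderivative of f.
Check: d/dx[- 5 \sin{\left(2 x^{3} + 4 x + \frac{1}{3} \right)} - e^{5} e^{- \frac{4 x^{2}}{3}}] = \frac{\left(- 90 x^{2} e^{\frac{4 x^{2}}{3}} \cos{\left(2 x^{3} + 4 x + \frac{1}{3} \right)} + 8 x e^{5} - 60 e^{\frac{4 x^{2}}{3}} \cos{\left(2 x^{3} + 4 x + \frac{1}{3} \right)}\right) e^{- \frac{4 x^{2}}{3}}}{3}, which equals f(x).
F(3) = - \frac{1}{e^{7}} - 5 \sin{\left(\frac{199}{3} \right)}; F(1) = - e^{\frac{11}{3}} - 5 \sin{\left(\frac{19}{3} \right)}.
Integral = F(3) - F(1) = - \frac{1}{e^{7}} + 5 \sin{\left(\frac{19}{3} \right)} - 5 \sin{\left(\frac{199}{3} \right)} + e^{\frac{11}{3}}.

Antiderivative: F(x) = - 5 \sin{\left(2 x^{3} + 4 x + \frac{1}{3} \right)} - e^{5} e^{- \frac{4 x^{2}}{3}}; value = - \frac{1}{e^{7}} + 5 \sin{\left(\frac{19}{3} \right)} - 5 \sin{\left(\frac{199}{3} \right)} + e^{\frac{11}{3}}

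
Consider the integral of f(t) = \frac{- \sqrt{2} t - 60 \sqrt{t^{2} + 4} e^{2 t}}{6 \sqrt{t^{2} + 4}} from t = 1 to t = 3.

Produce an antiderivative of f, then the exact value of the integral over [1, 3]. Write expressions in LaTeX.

Antiderivative: F(t) = - \frac{\sqrt{2} \sqrt{t^{2} + 4} + 30 e^{2 t}}{6}; value = - 5 e^{6} - \frac{\sqrt{26}}{6} + \frac{\sqrt{10}}{6} + 5 e^{2}

For F(t) to be correct the identity F'(t) - f(t) = 0 must hold.
F(t) = - \frac{\sqrt{2} \sqrt{t^{2} + 4} + 30 e^{2 t}}{6} is an antiderivative of f.
Check: d/dt[- \frac{\sqrt{2} \sqrt{t^{2} + 4} + 30 e^{2 t}}{6}] = \frac{- \sqrt{2} t - 60 \sqrt{t^{2} + 4} e^{2 t}}{6 \sqrt{t^{2} + 4}} = f(t).
F(3) = - 5 e^{6} - \frac{\sqrt{26}}{6}; F(1) = - 5 e^{2} - \frac{\sqrt{10}}{6}.
Integral = F(3) - F(1) = - 5 e^{6} - \frac{\sqrt{26}}{6} + \frac{\sqrt{10}}{6} + 5 e^{2}.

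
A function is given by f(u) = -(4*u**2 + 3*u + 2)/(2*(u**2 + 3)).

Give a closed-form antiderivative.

An antiderivative is F(u) = -2*u - 3*log(u**2 + 3)/4 + 5*sqrt(3)*atan(sqrt(3)*u/3)/3.

Check any antiderivative F(u) by computing F'(u) and comparing it with f(u).
Check: d/du[-2*u - 3*log(u**2 + 3)/4 + 5*sqrt(3)*atan(sqrt(3)*u/3)/3] = (-4*u**2 - 3*u - 2)/(2*u**2 + 6), which equals f(u).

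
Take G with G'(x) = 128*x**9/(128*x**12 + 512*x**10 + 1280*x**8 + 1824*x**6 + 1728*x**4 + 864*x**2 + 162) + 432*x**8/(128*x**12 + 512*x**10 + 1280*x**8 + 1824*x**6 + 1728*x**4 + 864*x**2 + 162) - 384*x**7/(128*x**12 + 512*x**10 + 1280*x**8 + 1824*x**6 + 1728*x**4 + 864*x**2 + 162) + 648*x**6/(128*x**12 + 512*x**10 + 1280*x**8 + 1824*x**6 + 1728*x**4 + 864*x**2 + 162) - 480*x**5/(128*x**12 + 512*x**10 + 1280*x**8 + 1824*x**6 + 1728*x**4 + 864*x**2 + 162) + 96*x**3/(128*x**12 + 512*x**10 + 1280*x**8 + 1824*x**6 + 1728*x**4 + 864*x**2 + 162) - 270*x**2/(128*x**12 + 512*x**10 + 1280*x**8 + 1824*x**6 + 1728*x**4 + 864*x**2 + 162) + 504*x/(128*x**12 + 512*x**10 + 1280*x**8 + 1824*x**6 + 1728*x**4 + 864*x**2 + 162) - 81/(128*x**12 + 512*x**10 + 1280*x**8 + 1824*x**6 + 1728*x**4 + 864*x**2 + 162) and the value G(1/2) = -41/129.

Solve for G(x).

G(x) = (-8*x**4 - 18*x**3 + 12*x**2 - 9*x - 6)/(16*x**6 + 32*x**4 + 48*x**2 + 18)

Integrate term by term and add the pieces.
A general antiderivative is (1 - 3*x/4)/(2*x**4/3 + x**2 + 3/2) - 3/(2*(3*x**2 + 3/2)) + C.
The condition gives C = -41/129 - (-41/129) = 0.
So G(x) = (-8*x**4 - 18*x**3 + 12*x**2 - 9*x - 6)/(16*x**6 + 32*x**4 + 48*x**2 + 18).
Check: d/dx[(-8*x**4 - 18*x**3 + 12*x**2 - 9*x - 6)/(16*x**6 + 32*x**4 + 48*x**2 + 18)] = (128*x**9 + 432*x**8 - 384*x**7 + 648*x**6 - 480*x**5 + 96*x**3 - 270*x**2 + 504*x - 81)/(128*x**12 + 512*x**10 + 1280*x**8 + 1824*x**6 + 1728*x**4 + 864*x**2 + 162), which equals G'(x).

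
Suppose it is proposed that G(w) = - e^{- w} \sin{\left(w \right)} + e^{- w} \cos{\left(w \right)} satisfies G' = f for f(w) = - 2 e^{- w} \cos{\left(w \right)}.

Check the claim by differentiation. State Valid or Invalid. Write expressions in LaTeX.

Valid: G'(w) = f(w).

d/dw[G] = - 2 e^{- w} \cos{\left(w \right)}
This equals f(w) exactly, so the claim holds.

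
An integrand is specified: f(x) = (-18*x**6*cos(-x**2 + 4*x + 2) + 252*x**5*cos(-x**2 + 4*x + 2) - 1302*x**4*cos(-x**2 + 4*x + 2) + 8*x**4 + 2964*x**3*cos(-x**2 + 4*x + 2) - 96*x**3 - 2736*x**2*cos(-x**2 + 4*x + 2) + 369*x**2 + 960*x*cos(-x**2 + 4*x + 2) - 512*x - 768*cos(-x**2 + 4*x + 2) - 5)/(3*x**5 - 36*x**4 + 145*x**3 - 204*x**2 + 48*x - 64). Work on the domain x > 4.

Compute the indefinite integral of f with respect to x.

F(x) = 4*log(2*x**2 + 2/3)/3 + 3*sin(-x**2 + 4*x + 2) + 5/(2*(x - 4)**2) + C

A candidate is checked by its d/dx: the result must match f(x).
Check: d/dx[4*log(2*x**2 + 2/3)/3 + 3*sin(-x**2 + 4*x + 2) + 5/(2*(x - 4)**2)] = (-18*x**6*cos(-x**2 + 4*x + 2) + 252*x**5*cos(-x**2 + 4*x + 2) - 1302*x**4*cos(-x**2 + 4*x + 2) + 8*x**4 + 2964*x**3*cos(-x**2 + 4*x + 2) - 96*x**3 - 2736*x**2*cos(-x**2 + 4*x + 2) + 369*x**2 + 960*x*cos(-x**2 + 4*x + 2) - 512*x - 768*cos(-x**2 + 4*x + 2) - 5)/(3*x**5 - 36*x**4 + 145*x**3 - 204*x**2 + 48*x - 64) = f(x).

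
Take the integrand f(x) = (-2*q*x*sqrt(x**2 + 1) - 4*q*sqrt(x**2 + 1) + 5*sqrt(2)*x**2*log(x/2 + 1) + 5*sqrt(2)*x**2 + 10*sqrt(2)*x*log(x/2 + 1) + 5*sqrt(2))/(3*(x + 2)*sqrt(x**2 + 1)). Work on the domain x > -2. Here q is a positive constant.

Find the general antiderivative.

Since d/dx undoes antidifferentiation here, F'(x) = f(x) is required of F(x).
Check: d/dx[-2*q*x/3 + 5*sqrt(2*x**2 + 2)*log(x/2 + 1)/3] = (-2*q*x*sqrt(x**2 + 1) - 4*q*sqrt(x**2 + 1) + 5*sqrt(2)*x**2*log(x/2 + 1) + 5*sqrt(2)*x**2 + 10*sqrt(2)*x*log(x/2 + 1) + 5*sqrt(2))/(3*x*sqrt(x**2 + 1) + 6*sqrt(x**2 + 1)), which equals f(x).

F(x) = -2*q*x/3 + 5*sqrt(2*x**2 + 2)*log(x/2 + 1)/3 + C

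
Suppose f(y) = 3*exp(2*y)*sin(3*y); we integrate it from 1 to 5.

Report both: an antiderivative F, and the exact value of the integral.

Antiderivative: F(y) = 6*exp(2*y)*sin(3*y)/13 - 9*exp(2*y)*cos(3*y)/13; value = 9*exp(2)*cos(3)/13 - 6*exp(2)*sin(3)/13 + 6*exp(10)*sin(15)/13 - 9*exp(10)*cos(15)/13

A first test for any F(y): its y-derivative must equal f(y) identically.
F(y) = 6*exp(2*y)*sin(3*y)/13 - 9*exp(2*y)*cos(3*y)/13 is an antiderivative of f.
Check: d/dy[6*exp(2*y)*sin(3*y)/13 - 9*exp(2*y)*cos(3*y)/13] = 3*exp(2*y)*sin(3*y) = f(y).
F(5) = 6*exp(10)*sin(15)/13 - 9*exp(10)*cos(15)/13; F(1) = 6*exp(2)*sin(3)/13 - 9*exp(2)*cos(3)/13.
Integral = F(5) - F(1) = 9*exp(2)*cos(3)/13 - 6*exp(2)*sin(3)/13 + 6*exp(10)*sin(15)/13 - 9*exp(10)*cos(15)/13.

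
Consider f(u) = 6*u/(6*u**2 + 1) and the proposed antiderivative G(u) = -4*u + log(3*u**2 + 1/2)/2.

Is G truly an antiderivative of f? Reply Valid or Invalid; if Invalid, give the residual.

Invalid: d/du[G] - f = -4, which is not 0.

d/du[G] = (-24*u**2 + 6*u - 4)/(6*u**2 + 1)
d/du[G] - f(u) = -4 != 0.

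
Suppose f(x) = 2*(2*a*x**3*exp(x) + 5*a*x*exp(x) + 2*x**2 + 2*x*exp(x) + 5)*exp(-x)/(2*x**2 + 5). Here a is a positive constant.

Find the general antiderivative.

Any candidate F(x) must reproduce f(x) exactly when differentiated.
Check: d/dx[(a*x**2*exp(x) + exp(x)*log(2*x**2 + 5) - 2)*exp(-x)] = (4*a*x**3*exp(x) + 10*a*x*exp(x) + 4*x**2 + 4*x*exp(x) + 10)/(2*x**2*exp(x) + 5*exp(x)), which equals f(x).

F(x) = (a*x**2*exp(x) + exp(x)*log(2*x**2 + 5) - 2)*exp(-x) + C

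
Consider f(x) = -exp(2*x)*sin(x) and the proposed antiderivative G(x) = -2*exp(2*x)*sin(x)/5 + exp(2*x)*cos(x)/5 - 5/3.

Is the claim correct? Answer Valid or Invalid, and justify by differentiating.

d/dx[G] = -exp(2*x)*sin(x)
This equals f(x) exactly, so the claim holds.

Valid - differentiating G returns exactly f.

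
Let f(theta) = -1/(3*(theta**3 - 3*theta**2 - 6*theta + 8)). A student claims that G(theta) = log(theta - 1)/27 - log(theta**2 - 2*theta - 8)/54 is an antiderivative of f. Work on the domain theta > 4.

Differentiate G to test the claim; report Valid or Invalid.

Valid - the claim checks out under differentiation.

d/dtheta[G] = -1/(3*theta**3 - 9*theta**2 - 18*theta + 24)
This equals f(theta) exactly, so the claim holds.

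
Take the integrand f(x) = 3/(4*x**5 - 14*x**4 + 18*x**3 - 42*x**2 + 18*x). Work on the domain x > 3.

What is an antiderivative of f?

Factor the denominator (2*x*(x - 3)*(2*x - 1)*(x**2 + 3)) and decompose: f = (x + 7)/(104*(x**2 + 3)) - 24/(65*(2*x - 1)) + 1/(120*(x - 3)) + 1/(6*x); each piece integrates to a log, atan, or power term.
Check: d/dx[(520*log(x) + 26*log(x - 3) - 576*log(x - 1/2) + 15*log(x**2 + 3) + 70*sqrt(3)*atan(sqrt(3)*x/3))/3120] = 3/(4*x**5 - 14*x**4 + 18*x**3 - 42*x**2 + 18*x) = f(x).

An antiderivative is F(x) = (520*log(x) + 26*log(x - 3) - 576*log(x - 1/2) + 15*log(x**2 + 3) + 70*sqrt(3)*atan(sqrt(3)*x/3))/3120.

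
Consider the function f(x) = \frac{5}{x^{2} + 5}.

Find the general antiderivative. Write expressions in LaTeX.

Check any antiderivative F(x) by computing F'(x) and comparing it with f(x).
Check: d/dx[\sqrt{5} \operatorname{atan}{\left(\frac{\sqrt{5} x}{5} \right)}] = \frac{5}{x^{2} + 5} = f(x).

F(x) = \sqrt{5} \operatorname{atan}{\left(\frac{\sqrt{5} x}{5} \right)} + C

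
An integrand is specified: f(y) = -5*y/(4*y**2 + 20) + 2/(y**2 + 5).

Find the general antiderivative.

F(y) = -5*log(y**2 + 5)/8 + 2*sqrt(5)*atan(sqrt(5)*y/5)/5 + C

Integrate term by term and add the pieces.
Check: d/dy[-5*log(y**2 + 5)/8 + 2*sqrt(5)*atan(sqrt(5)*y/5)/5] = (8 - 5*y)/(4*y**2 + 20), which equals f(y).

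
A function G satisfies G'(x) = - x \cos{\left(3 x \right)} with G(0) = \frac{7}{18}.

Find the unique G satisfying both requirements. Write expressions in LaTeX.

G(x) = - \frac{x \sin{\left(3 x \right)}}{3} - \frac{\cos{\left(3 x \right)}}{9} + \frac{1}{2}

Whatever form G(x) takes, its d/dx must return the stated G'(x).
A general antiderivative is - \frac{x \sin{\left(3 x \right)}}{3} - \frac{\cos{\left(3 x \right)}}{9} + C.
The condition gives C = \frac{7}{18} - (- \frac{1}{9}) = \frac{1}{2}.
So G(x) = - \frac{x \sin{\left(3 x \right)}}{3} - \frac{\cos{\left(3 x \right)}}{9} + \frac{1}{2}.
Check: d/dx[- \frac{x \sin{\left(3 x \right)}}{3} - \frac{\cos{\left(3 x \right)}}{9} + \frac{1}{2}] = - x \cos{\left(3 x \right)} = G'(x).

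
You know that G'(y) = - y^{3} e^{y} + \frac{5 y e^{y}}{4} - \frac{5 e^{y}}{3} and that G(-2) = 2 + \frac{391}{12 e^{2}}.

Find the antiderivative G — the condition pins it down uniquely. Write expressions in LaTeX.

G'(y) has the shape u'v + uv' for u = - y^{3} + 3 y^{2} - \frac{19 y}{4} + \frac{37}{12} and v = e^{y} — it is the derivative of the product u*v.
A general antiderivative is \frac{\left(- 12 y^{3} + 36 y^{2} - 57 y + 37\right) e^{y}}{12} + C.
The condition gives C = 2 + \frac{391}{12 e^{2}} - (\frac{391}{12 e^{2}}) = 2.
So G(y) = - \frac{12 y^{3} e^{y} - 36 y^{2} e^{y} + 57 y e^{y} - 37 e^{y} - 24}{12}.
Check: d/dy[- \frac{12 y^{3} e^{y} - 36 y^{2} e^{y} + 57 y e^{y} - 37 e^{y} - 24}{12}] = - y^{3} e^{y} + \frac{5 y e^{y}}{4} - \frac{5 e^{y}}{3} = G'(y).

G(y) = - \frac{12 y^{3} e^{y} - 36 y^{2} e^{y} + 57 y e^{y} - 37 e^{y} - 24}{12}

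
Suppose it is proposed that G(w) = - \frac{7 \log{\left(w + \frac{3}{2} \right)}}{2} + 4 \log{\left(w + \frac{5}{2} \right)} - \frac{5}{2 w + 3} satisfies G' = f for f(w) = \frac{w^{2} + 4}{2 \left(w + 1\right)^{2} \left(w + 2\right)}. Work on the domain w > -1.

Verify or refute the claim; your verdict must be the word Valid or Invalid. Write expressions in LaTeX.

Invalid: d/dw[G] - f = \frac{- 4 w^{4} - 4 w^{3} - 29 w^{2} - 126 w - 112}{16 w^{6} + 152 w^{5} + 588 w^{4} + 1186 w^{3} + 1316 w^{2} + 762 w + 180}, which is not 0.

d/dw[G] = \frac{4 w^{2} + 4 w + 17}{8 w^{3} + 44 w^{2} + 78 w + 45}
d/dw[G] - f(w) = \frac{- 4 w^{4} - 4 w^{3} - 29 w^{2} - 126 w - 112}{16 w^{6} + 152 w^{5} + 588 w^{4} + 1186 w^{3} + 1316 w^{2} + 762 w + 180} != 0.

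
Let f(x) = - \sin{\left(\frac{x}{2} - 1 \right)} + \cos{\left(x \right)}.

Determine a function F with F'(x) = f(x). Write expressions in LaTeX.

An antiderivative is F(x) = \sin{\left(x \right)} + 2 \cos{\left(\frac{x}{2} - 1 \right)}.

Integrate term by term and add the pieces.
Check: d/dx[\sin{\left(x \right)} + 2 \cos{\left(\frac{x}{2} - 1 \right)}] = - \sin{\left(\frac{x}{2} - 1 \right)} + \cos{\left(x \right)} = f(x).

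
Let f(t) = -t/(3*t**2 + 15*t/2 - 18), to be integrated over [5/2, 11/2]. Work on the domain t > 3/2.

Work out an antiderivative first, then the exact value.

The denominator factors as 3*(t + 4)*(2*t - 3); partial fractions split f into directly integrable pieces: -2/(11*(2*t - 3)) - 8/(33*(t + 4)).
F(t) = -log(t - 3/2)/11 - 8*log(t + 4)/33 is an antiderivative of f.
Check: d/dt[-log(t - 3/2)/11 - 8*log(t + 4)/33] = -2*t/(6*t**2 + 15*t - 36), which equals f(t).
F(11/2) = -8*log(19/2)/33 - log(4)/11; F(5/2) = -8*log(13/2)/33.
Integral = F(11/2) - F(5/2) = -8*log(19/2)/33 - log(4)/11 + 8*log(13/2)/33.

Antiderivative: F(t) = -log(t - 3/2)/11 - 8*log(t + 4)/33; value = -8*log(19/2)/33 - log(4)/11 + 8*log(13/2)/33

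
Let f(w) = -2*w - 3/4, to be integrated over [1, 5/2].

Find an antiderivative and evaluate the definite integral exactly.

Check any antiderivative F(w) by computing F'(w) and comparing it with f(w).
F(w) = -w*(4*w + 3)/4 is an antiderivative of f.
Check: d/dw[-w*(4*w + 3)/4] = -2*w - 3/4 = f(w).
F(5/2) = -65/8; F(1) = -7/4.
Integral = F(5/2) - F(1) = -51/8.

Antiderivative: F(w) = -w*(4*w + 3)/4; value = -51/8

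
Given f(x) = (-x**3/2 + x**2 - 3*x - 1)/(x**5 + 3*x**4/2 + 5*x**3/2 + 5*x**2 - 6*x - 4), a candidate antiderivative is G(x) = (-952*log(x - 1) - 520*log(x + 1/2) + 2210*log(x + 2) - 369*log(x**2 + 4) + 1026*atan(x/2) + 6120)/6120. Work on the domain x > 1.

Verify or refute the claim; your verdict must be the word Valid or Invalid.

Valid - the claim checks out under differentiation.

d/dx[G] = (-x**3 + 2*x**2 - 6*x - 2)/(2*x**5 + 3*x**4 + 5*x**3 + 10*x**2 - 12*x - 8)
This equals f(x) exactly, so the claim holds.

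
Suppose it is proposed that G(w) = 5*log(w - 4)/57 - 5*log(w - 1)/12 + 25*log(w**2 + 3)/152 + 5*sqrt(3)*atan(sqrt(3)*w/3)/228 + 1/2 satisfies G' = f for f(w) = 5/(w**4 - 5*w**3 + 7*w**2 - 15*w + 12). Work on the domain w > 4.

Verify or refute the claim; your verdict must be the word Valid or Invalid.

d/dw[G] = 5/(w**4 - 5*w**3 + 7*w**2 - 15*w + 12)
This equals f(w) exactly, so the claim holds.

Valid - the claim checks out under differentiation.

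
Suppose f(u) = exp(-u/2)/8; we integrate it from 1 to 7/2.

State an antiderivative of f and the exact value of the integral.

Recover f(u) by differentiating a candidate F(u); any mismatch rules it out.
F(u) = -exp(-u/2)/4 is an antiderivative of f.
Check: d/du[-exp(-u/2)/4] = exp(-u/2)/8 = f(u).
F(7/2) = -exp(-7/4)/4; F(1) = -exp(-1/2)/4.
Integral = F(7/2) - F(1) = -exp(-7/4)/4 + exp(-1/2)/4.

Antiderivative: F(u) = -exp(-u/2)/4; value = -exp(-7/4)/4 + exp(-1/2)/4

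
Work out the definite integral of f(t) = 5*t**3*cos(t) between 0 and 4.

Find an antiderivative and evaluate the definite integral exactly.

A candidate is checked by its d/dt: the result must match f(t).
F(t) = 5*t**3*sin(t) + 15*t**2*cos(t) - 30*t*sin(t) - 30*cos(t) is an antiderivative of f.
Check: d/dt[5*t**3*sin(t) + 15*t**2*cos(t) - 30*t*sin(t) - 30*cos(t)] = 5*t**3*cos(t) = f(t).
F(4) = 200*sin(4) + 210*cos(4); F(0) = -30.
Integral = F(4) - F(0) = 200*sin(4) + 210*cos(4) + 30.

Antiderivative: F(t) = 5*t**3*sin(t) + 15*t**2*cos(t) - 30*t*sin(t) - 30*cos(t); value = 200*sin(4) + 210*cos(4) + 30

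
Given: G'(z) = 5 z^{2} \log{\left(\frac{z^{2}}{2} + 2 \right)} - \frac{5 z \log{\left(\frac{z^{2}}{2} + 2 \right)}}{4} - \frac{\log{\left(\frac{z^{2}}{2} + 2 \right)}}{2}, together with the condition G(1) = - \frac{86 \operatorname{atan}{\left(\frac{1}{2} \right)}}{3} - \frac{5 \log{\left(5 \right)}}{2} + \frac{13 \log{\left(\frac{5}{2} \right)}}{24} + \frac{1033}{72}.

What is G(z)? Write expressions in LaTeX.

Integrate term by term and add the pieces.
A general antiderivative is - \frac{10 z^{3}}{9} + \frac{5 z^{2}}{8} + \frac{43 z}{3} + \left(\frac{5 z^{3}}{3} - \frac{5 z^{2}}{8} - \frac{z}{2}\right) \log{\left(\frac{z^{2}}{2} + 2 \right)} - \frac{5 \log{\left(z^{2} + 4 \right)}}{2} - \frac{86 \operatorname{atan}{\left(\frac{z}{2} \right)}}{3} + C.
The condition gives C = - \frac{86 \operatorname{atan}{\left(\frac{1}{2} \right)}}{3} - \frac{5 \log{\left(5 \right)}}{2} + \frac{13 \log{\left(\frac{5}{2} \right)}}{24} + \frac{1033}{72} - (- \frac{86 \operatorname{atan}{\left(\frac{1}{2} \right)}}{3} - \frac{5 \log{\left(5 \right)}}{2} + \frac{13 \log{\left(\frac{5}{2} \right)}}{24} + \frac{997}{72}) = \frac{1}{2}.
So G(z) = \frac{5 z^{3} \log{\left(\frac{z^{2}}{2} + 2 \right)}}{3} - \frac{10 z^{3}}{9} - \frac{5 z^{2} \log{\left(\frac{z^{2}}{2} + 2 \right)}}{8} + \frac{5 z^{2}}{8} - \frac{z \log{\left(\frac{z^{2}}{2} + 2 \right)}}{2} + \frac{43 z}{3} - \frac{5 \log{\left(z^{2} + 4 \right)}}{2} - \frac{86 \operatorname{atan}{\left(\frac{z}{2} \right)}}{3} + \frac{1}{2}.
Check: d/dz[\frac{5 z^{3} \log{\left(\frac{z^{2}}{2} + 2 \right)}}{3} - \frac{10 z^{3}}{9} - \frac{5 z^{2} \log{\left(\frac{z^{2}}{2} + 2 \right)}}{8} + \frac{5 z^{2}}{8} - \frac{z \log{\left(\frac{z^{2}}{2} + 2 \right)}}{2} + \frac{43 z}{3} - \frac{5 \log{\left(z^{2} + 4 \right)}}{2} - \frac{86 \operatorname{atan}{\left(\frac{z}{2} \right)}}{3} + \frac{1}{2}] = 5 z^{2} \log{\left(\frac{z^{2}}{2} + 2 \right)} - \frac{5 z \log{\left(\frac{z^{2}}{2} + 2 \right)}}{4} - \frac{\log{\left(\frac{z^{2}}{2} + 2 \right)}}{2} = G'(z).

G(z) = \frac{5 z^{3} \log{\left(\frac{z^{2}}{2} + 2 \right)}}{3} - \frac{10 z^{3}}{9} - \frac{5 z^{2} \log{\left(\frac{z^{2}}{2} + 2 \right)}}{8} + \frac{5 z^{2}}{8} - \frac{z \log{\left(\frac{z^{2}}{2} + 2 \right)}}{2} + \frac{43 z}{3} - \frac{5 \log{\left(z^{2} + 4 \right)}}{2} - \frac{86 \operatorname{atan}{\left(\frac{z}{2} \right)}}{3} + \frac{1}{2}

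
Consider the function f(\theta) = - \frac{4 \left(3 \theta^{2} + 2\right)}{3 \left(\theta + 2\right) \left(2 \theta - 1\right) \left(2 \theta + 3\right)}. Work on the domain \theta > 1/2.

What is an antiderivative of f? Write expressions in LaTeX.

Factor the denominator (3 \left(\theta + 2\right) \left(2 \theta - 1\right) \left(2 \theta + 3\right)) and decompose: f = \frac{35}{6 \left(2 \theta + 3\right)} - \frac{11}{30 \left(2 \theta - 1\right)} - \frac{56}{15 \left(\theta + 2\right)}; each piece integrates to a log, atan, or power term.
Check: d/d\theta[- \frac{11 \log{\left(\theta - \frac{1}{2} \right)} - 175 \log{\left(\theta + \frac{3}{2} \right)} + 224 \log{\left(\theta + 2 \right)}}{60}] = \frac{- 12 \theta^{2} - 8}{12 \theta^{3} + 36 \theta^{2} + 15 \theta - 18}, which equals f(\theta).

An antiderivative is F(\theta) = - \frac{11 \log{\left(\theta - \frac{1}{2} \right)} - 175 \log{\left(\theta + \frac{3}{2} \right)} + 224 \log{\left(\theta + 2 \right)}}{60}.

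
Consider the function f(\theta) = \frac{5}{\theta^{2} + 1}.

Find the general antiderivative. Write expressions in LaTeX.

F(\theta) = 5 \operatorname{atan}{\left(\theta \right)} + C

Check any antiderivative F(\theta) by computing F'(\theta) and comparing it with f(\theta).
Check: d/d\theta[5 \operatorname{atan}{\left(\theta \right)}] = \frac{5}{\theta^{2} + 1} = f(\theta).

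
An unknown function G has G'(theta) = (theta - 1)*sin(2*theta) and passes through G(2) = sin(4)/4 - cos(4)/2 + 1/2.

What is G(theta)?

Whatever form G(theta) takes, its d/dtheta must return the stated G'(theta).
A general antiderivative is -theta*cos(2*theta)/2 + sin(2*theta)/4 + cos(2*theta)/2 + C.
The condition gives C = sin(4)/4 - cos(4)/2 + 1/2 - (sin(4)/4 - cos(4)/2) = 1/2.
So G(theta) = (-2*theta*cos(2*theta) + sin(2*theta) + 2*cos(2*theta) + 2)/4.
Check: d/dtheta[(-2*theta*cos(2*theta) + sin(2*theta) + 2*cos(2*theta) + 2)/4] = theta*sin(2*theta) - sin(2*theta), which equals G'(theta).

G(theta) = (-2*theta*cos(2*theta) + sin(2*theta) + 2*cos(2*theta) + 2)/4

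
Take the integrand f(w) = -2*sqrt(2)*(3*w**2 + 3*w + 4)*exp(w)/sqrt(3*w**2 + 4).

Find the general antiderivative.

F(w) = -2*sqrt(2)*sqrt(3*w**2 + 4)*exp(w) + C

Recognize the product-rule pattern: f = u'v + uv' with u = -4*sqrt(3*w**2/2 + 2), v = exp(w), so integration by parts undoes it.
Check: d/dw[-2*sqrt(2)*sqrt(3*w**2 + 4)*exp(w)] = (-6*sqrt(2)*w**2*exp(w) - 6*sqrt(2)*w*exp(w) - 8*sqrt(2)*exp(w))/sqrt(3*w**2 + 4), which equals f(w).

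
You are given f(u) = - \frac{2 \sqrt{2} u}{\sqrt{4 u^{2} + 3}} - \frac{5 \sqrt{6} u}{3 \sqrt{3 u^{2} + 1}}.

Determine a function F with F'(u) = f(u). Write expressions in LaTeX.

Integrate term by term and add the pieces.
Check: d/du[\frac{\sqrt{6} \left(- 10 \sqrt{3 u^{2} + 1} - 3 \sqrt{3} \sqrt{4 u^{2} + 3}\right)}{18}] = \frac{- 6 \sqrt{2} u \sqrt{3 u^{2} + 1} - 5 \sqrt{6} u \sqrt{4 u^{2} + 3}}{3 \sqrt{3 u^{2} + 1} \sqrt{4 u^{2} + 3}}, which equals f(u).

An antiderivative is F(u) = \frac{\sqrt{6} \left(- 10 \sqrt{3 u^{2} + 1} - 3 \sqrt{3} \sqrt{4 u^{2} + 3}\right)}{18}.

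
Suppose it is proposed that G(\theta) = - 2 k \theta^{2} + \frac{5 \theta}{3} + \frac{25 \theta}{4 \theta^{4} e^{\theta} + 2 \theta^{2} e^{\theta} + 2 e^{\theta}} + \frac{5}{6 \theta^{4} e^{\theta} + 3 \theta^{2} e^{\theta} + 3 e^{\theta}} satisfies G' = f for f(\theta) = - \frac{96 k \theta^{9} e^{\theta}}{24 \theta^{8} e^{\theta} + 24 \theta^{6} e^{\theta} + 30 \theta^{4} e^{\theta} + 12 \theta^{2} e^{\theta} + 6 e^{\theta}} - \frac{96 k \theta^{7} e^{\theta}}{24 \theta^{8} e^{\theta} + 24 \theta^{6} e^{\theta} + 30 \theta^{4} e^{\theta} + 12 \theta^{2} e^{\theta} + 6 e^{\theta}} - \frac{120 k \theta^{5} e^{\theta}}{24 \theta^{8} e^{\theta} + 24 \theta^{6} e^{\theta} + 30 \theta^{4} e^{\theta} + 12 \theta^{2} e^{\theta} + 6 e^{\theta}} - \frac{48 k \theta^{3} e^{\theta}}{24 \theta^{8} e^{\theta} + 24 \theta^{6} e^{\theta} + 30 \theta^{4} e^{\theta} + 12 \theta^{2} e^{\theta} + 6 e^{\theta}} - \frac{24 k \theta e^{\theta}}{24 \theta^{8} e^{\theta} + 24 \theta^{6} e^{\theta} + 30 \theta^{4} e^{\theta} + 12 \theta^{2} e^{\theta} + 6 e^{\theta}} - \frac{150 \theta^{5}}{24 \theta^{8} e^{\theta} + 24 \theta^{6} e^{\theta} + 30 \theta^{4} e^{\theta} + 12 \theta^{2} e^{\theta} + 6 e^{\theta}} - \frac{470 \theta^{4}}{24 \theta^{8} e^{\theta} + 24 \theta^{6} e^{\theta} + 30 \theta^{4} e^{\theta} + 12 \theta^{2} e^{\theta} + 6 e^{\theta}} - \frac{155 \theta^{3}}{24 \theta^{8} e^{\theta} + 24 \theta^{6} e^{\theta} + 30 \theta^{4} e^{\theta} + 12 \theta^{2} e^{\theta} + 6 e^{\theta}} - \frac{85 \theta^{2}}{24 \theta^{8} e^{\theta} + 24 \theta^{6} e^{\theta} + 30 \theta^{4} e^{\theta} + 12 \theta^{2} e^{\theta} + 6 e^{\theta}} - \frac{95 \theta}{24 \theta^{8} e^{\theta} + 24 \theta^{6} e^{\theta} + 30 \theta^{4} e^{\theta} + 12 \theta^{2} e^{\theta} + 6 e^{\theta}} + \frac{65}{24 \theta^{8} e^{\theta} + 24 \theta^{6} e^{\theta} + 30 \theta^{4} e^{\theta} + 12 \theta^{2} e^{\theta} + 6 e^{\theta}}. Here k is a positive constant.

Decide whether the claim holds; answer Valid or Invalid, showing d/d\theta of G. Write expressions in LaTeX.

d/d\theta[G] = \frac{- 96 k \theta^{9} e^{\theta} - 96 k \theta^{7} e^{\theta} - 120 k \theta^{5} e^{\theta} - 48 k \theta^{3} e^{\theta} - 24 k \theta e^{\theta} + 40 \theta^{8} e^{\theta} + 40 \theta^{6} e^{\theta} - 150 \theta^{5} + 50 \theta^{4} e^{\theta} - 470 \theta^{4} - 155 \theta^{3} + 20 \theta^{2} e^{\theta} - 85 \theta^{2} - 95 \theta + 10 e^{\theta} + 65}{24 \theta^{8} e^{\theta} + 24 \theta^{6} e^{\theta} + 30 \theta^{4} e^{\theta} + 12 \theta^{2} e^{\theta} + 6 e^{\theta}}
d/d\theta[G] - f(\theta) = \frac{5}{3} != 0.

Invalid: d/d\theta[G] - f = \frac{5}{3}, which is not 0.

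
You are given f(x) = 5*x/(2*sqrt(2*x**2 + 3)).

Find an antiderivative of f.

An antiderivative is F(x) = 5*sqrt(2*x**2 + 3)/4.

The substitution u = 2*x**2 + 3 works: f is exactly (dF/du)*(du/dx) for that inner function.
Check: d/dx[5*sqrt(2*x**2 + 3)/4] = 5*x/(2*sqrt(2*x**2 + 3)) = f(x).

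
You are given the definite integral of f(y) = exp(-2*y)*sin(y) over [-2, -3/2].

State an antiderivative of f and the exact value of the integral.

Since d/dy undoes antidifferentiation here, F'(y) = f(y) is required of F(y).
F(y) = -2*exp(-2*y)*sin(y)/5 - exp(-2*y)*cos(y)/5 is an antiderivative of f.
Check: d/dy[-2*exp(-2*y)*sin(y)/5 - exp(-2*y)*cos(y)/5] = exp(-2*y)*sin(y) = f(y).
F(-3/2) = -exp(3)*cos(3/2)/5 + 2*exp(3)*sin(3/2)/5; F(-2) = -exp(4)*cos(2)/5 + 2*exp(4)*sin(2)/5.
Integral = F(-3/2) - F(-2) = -2*exp(4)*sin(2)/5 + exp(4)*cos(2)/5 - exp(3)*cos(3/2)/5 + 2*exp(3)*sin(3/2)/5.

Antiderivative: F(y) = -2*exp(-2*y)*sin(y)/5 - exp(-2*y)*cos(y)/5; value = -2*exp(4)*sin(2)/5 + exp(4)*cos(2)/5 - exp(3)*cos(3/2)/5 + 2*exp(3)*sin(3/2)/5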